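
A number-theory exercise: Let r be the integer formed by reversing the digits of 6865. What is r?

Reversing 6865 gives 5686.

5686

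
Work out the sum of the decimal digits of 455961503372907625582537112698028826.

162

4+5+5+9+6+1+5+0+3+3+7+2+9+0+7+6+2+5+5+8+2+5+3+7+1+1+2+6+9+8+0+2+8+8+2+6 = 162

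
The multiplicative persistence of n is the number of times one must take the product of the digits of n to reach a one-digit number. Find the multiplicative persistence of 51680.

1

51680 → 0 (1 step)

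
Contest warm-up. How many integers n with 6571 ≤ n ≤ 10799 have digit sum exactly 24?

The integers in [6571, 10799] that have digit sum exactly 24: 6576, 6585, 6594, 6639, 6648, 6657, …, 10788, 10797.
248 qualify.

248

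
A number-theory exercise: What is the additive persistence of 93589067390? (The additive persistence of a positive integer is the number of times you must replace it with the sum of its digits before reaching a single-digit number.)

3

93589067390 → 59 → 14 → 5 (3 steps)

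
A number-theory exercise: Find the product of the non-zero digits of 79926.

7×9×9×2×6 = 6804

6804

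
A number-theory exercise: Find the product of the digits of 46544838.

368640

4×6×5×4×4×8×3×8 = 368640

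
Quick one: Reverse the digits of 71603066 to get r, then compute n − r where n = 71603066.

5572449

Reverse of 71603066 is 66030617.
71603066 − 66030617 = 5572449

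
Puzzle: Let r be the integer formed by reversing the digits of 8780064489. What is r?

9844600878

Reversing 8780064489 gives 9844600878.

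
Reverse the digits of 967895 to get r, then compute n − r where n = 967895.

Reverse of 967895 is 598769.
967895 − 598769 = 369126

369126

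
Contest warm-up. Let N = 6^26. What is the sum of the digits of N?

99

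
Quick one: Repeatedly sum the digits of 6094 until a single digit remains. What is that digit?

1

6+0+9+4 = 19
1+9 = 10
1+0 = 1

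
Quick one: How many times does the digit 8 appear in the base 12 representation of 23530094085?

2

23530094085 in base 12 is 4688220719.
The digit 8 appears 2 times.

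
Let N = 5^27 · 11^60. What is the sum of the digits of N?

359

5^27 · 11^60 = 2268564995686844733167061920168092657916534059246615235671010620892047882080078125
Sum of its 82 digits: 359.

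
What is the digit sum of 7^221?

7^221 = 5843416508321765137412223462176261055753559544095817424625430781485355014524409616639950700057743469282269362223748969437289370453147445512994056218802090543396973006957507863824356124007
Sum of its 187 digits: 805.

805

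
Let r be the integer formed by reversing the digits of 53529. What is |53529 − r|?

Reverse of 53529 is 92535.
|53529 − 92535| = 39006

39006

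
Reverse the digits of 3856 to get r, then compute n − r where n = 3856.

-2727

Reverse of 3856 is 6583.
3856 − 6583 = -2727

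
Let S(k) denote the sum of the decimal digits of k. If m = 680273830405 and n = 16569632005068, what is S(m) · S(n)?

S(680273830405) = 6+8+0+2+7+3+8+3+0+4+0+5 = 46.
S(16569632005068) = 1+6+5+6+9+6+3+2+0+0+5+0+6+8 = 57.
46 · 57 = 2622.

2622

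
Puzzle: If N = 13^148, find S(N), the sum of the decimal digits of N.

688

13^148 = 730493139235594387402340945989622245809156822109107220556107750263328225384150729599136436520147038131382886942403219105232194692327656113761247626273869203878394321
Sum of its 165 digits: 688.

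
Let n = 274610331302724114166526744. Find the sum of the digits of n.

92

2+7+4+6+1+0+3+3+1+3+0+2+7+2+4+1+1+4+1+6+6+5+2+6+7+4+4 = 92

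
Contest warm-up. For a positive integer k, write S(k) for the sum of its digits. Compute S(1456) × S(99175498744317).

S(1456) = 1+4+5+6 = 16.
S(99175498744317) = 9+9+1+7+5+4+9+8+7+4+4+3+1+7 = 78.
16 · 78 = 1248.

1248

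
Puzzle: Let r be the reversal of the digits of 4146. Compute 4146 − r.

Reverse of 4146 is 6414.
4146 − 6414 = -2268

-2268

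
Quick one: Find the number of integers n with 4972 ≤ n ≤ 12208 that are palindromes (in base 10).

73

The integers in [4972, 12208] that are palindromes (in base 10): 4994, 5005, 5115, 5225, 5335, 5445, …, 12021, 12121.
73 qualify.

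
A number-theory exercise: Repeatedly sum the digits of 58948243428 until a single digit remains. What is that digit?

3

5+8+9+4+8+2+4+3+4+2+8 = 57
5+7 = 12
1+2 = 3
(Equivalently, 58948243428 mod 9 = 3.)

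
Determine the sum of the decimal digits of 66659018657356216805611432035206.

6+6+6+5+9+0+1+8+6+5+7+3+5+6+2+1+6+8+0+5+6+1+1+4+3+2+0+3+5+2+0+6 = 128

128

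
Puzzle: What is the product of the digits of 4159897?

90720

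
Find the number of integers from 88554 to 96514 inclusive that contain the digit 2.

The integers in [88554, 96514] that contain the digit 2: 88562, 88572, 88582, 88592, 88602, 88612, …, 96502, 96512.
2884 qualify.

2884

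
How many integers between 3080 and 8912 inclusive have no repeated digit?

2935

The integers in [3080, 8912] that have no repeated digit: 3081, 3082, 3084, 3085, 3086, 3087, …, 8910, 8912.
2935 qualify.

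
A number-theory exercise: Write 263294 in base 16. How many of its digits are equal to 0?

1

263294 in base 16 is 4047E.
The digit 0 appears 1 time.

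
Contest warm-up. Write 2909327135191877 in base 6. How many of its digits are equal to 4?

2909327135191877 in base 6 is 44351342233540533445.
The digit 4 appears 6 times.

6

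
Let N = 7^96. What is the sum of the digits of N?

7^96 = 1347137238494276547832006567721872890819326613454654477690085519113574118965817601
Sum of its 82 digits: 370.

370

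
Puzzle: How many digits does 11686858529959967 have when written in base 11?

16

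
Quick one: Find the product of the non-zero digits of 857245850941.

8×5×7×2×4×5×8×5×9×4×1 = 16128000

16128000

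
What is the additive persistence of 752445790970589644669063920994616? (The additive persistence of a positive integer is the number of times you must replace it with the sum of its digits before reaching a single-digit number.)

752445790970589644669063920994616 → 171 → 9 (2 steps)

2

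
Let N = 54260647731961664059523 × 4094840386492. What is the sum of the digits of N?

54260647731961664059523 × 4094840386492 = 222188691730052163678824627013163316
Sum of its 36 digits: 140.

140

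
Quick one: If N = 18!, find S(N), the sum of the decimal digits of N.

18! = 6402373705728000
Sum of its 16 digits: 54.

54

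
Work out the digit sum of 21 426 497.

2+1+4+2+6+4+9+7 = 35

35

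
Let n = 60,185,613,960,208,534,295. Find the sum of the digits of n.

6+0+1+8+5+6+1+3+9+6+0+2+0+8+5+3+4+2+9+5 = 83

83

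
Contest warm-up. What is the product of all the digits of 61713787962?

5334336

6×1×7×1×3×7×8×7×9×6×2 = 5334336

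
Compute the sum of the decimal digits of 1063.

1+0+6+3 = 10

10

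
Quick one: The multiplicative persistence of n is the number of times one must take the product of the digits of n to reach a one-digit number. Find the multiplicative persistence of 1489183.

3

1489183 → 6912 → 108 → 0 (3 steps)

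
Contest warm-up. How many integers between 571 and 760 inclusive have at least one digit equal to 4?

37

The integers in [571, 760] that have at least one digit equal to 4: 574, 584, 594, 604, 614, 624, …, 749, 754.
37 qualify.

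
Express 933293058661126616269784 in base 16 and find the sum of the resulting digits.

933293058661126616269784 in base 16 is C5A1EB07D5BED0AA43D8.
Digit sum: 12+5+10+1+14+11+0+7+13+5+11+14+13+0+10+10+4+3+13+8 = 164.

164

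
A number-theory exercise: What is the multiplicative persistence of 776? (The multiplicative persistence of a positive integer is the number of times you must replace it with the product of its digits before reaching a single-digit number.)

776 → 294 → 72 → 14 → 4 (4 steps)

4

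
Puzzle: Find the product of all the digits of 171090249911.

0

1×7×1×0×9×0×2×4×9×9×1×1 = 0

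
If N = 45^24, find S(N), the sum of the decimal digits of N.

162

45^24 = 4754450504593402735195219516754150390625
Sum of its 40 digits: 162.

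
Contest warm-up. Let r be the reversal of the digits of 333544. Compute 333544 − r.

-111789

Reverse of 333544 is 445333.
333544 − 445333 = -111789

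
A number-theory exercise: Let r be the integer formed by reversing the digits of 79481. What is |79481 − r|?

Reverse of 79481 is 18497.
|79481 − 18497| = 60984

60984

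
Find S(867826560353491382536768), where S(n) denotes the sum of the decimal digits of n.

8+6+7+8+2+6+5+6+0+3+5+3+4+9+1+3+8+2+5+3+6+7+6+8 = 121

121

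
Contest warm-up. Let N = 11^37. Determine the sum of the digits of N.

11^37 = 340039485861577398992406882305761986971
Sum of its 39 digits: 200.

200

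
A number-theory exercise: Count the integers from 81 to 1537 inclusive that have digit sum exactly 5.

The integers in [81, 1537] that have digit sum exactly 5: 104, 113, 122, 131, 140, 203, …, 1310, 1400.
30 qualify.

30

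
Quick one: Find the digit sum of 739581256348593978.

102

7+3+9+5+8+1+2+5+6+3+4+8+5+9+3+9+7+8 = 102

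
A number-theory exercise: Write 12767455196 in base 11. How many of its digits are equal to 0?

1

12767455196 in base 11 is 5461994071.
The digit 0 appears 1 time.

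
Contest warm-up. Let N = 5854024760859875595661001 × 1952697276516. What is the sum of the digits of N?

177

5854024760859875595661001 × 1952697276516 = 11431138207188307269949809879494352516
Sum of its 38 digits: 177.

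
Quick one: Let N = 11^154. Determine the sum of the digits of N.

11^154 = 23685006833599197195919088540029236495037570793389397124452664106311119907667522129737993239189993164203234593360478299303844688744325163736088149221730477343641
Sum of its 161 digits: 736.

736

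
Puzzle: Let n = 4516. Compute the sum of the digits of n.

16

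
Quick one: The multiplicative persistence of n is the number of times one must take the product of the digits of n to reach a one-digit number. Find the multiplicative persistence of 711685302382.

1

711685302382 → 0 (1 step)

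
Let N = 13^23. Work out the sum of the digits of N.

13^23 = 41753905413413116367045797
Sum of its 26 digits: 106.

106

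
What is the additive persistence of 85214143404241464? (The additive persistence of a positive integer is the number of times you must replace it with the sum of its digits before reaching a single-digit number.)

3

85214143404241464 → 57 → 12 → 3 (3 steps)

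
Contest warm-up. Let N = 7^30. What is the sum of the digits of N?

118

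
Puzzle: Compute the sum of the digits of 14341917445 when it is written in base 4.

14341917445 in base 4 is 31112312010230011.
Digit sum: 3+1+1+1+2+3+1+2+0+1+0+2+3+0+0+1+1 = 22.

22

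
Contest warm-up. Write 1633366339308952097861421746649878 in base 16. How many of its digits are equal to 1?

1633366339308952097861421746649878 in base 16 is 5087FB4912B5127A839A47CC7B16.
The digit 1 appears 3 times.

3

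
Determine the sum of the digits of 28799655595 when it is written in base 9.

43

28799655595 in base 9 is 82302562357.
Digit sum: 8+2+3+0+2+5+6+2+3+5+7 = 43.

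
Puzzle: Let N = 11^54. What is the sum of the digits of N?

11^54 = 171871947701161912897410416779483616222663749691203457641
Sum of its 57 digits: 253.

253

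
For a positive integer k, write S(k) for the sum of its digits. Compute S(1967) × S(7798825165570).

S(1967) = 1+9+6+7 = 23.
S(7798825165570) = 7+7+9+8+8+2+5+1+6+5+5+7+0 = 70.
23 · 70 = 1610.

1610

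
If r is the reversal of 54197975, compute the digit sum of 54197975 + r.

Reversal of 54197975 is 57979145; 54197975 + 57979145 = 112177120.
Digit sum of 112177120: 1+1+2+1+7+7+1+2+0 = 22.

22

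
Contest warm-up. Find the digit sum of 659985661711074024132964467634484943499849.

211

6+5+9+9+8+5+6+6+1+7+1+1+0+7+4+0+2+4+1+3+2+9+6+4+4+6+7+6+3+4+4+8+4+9+4+3+4+9+9+8+4+9 = 211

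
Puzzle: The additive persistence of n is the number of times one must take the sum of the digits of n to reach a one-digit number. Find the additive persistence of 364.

2

364 → 13 → 4 (2 steps)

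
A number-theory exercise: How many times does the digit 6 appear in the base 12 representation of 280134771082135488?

1

280134771082135488 in base 12 is 16222B8B481291000.
The digit 6 appears 1 time.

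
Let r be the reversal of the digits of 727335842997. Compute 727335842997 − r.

-71912690730

Reverse of 727335842997 is 799248533727.
727335842997 − 799248533727 = -71912690730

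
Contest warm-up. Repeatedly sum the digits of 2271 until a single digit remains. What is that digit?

2+2+7+1 = 12
1+2 = 3
(Equivalently, 2271 mod 9 = 3.)

3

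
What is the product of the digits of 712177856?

7×1×2×1×7×7×8×5×6 = 164640

164640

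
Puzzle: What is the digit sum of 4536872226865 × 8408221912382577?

96

4536872226865 × 8408221912382577 = 38147028471606231031817331105
Sum of its 29 digits: 96.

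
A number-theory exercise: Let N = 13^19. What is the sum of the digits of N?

13^19 = 1461920290375446110677
Sum of its 22 digits: 85.

85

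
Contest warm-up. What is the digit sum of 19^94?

19^94 = 1595285763662327514781942118440972367783779826227710302594458246708175810260159788969621288692440784479538530820039954521
Sum of its 121 digits: 568.

568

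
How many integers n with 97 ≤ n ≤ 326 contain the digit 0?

50

The integers in [97, 326] that contain the digit 0: 100, 101, 102, 103, 104, 105, …, 310, 320.
50 qualify.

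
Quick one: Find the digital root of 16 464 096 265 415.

1+6+4+6+4+0+9+6+2+6+5+4+1+5 = 59
5+9 = 14
1+4 = 5

5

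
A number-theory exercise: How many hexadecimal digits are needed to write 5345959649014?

5345959649014 in base 16 is 4DCB4069EF6, which has 11 digits.

11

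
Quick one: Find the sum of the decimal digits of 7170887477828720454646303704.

7+1+7+0+8+8+7+4+7+7+8+2+8+7+2+0+4+5+4+6+4+6+3+0+3+7+0+4 = 129

129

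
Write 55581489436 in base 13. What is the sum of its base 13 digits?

55581489436 in base 13 is 531A2159B5.
Digit sum: 5+3+1+10+2+1+5+9+11+5 = 52.

52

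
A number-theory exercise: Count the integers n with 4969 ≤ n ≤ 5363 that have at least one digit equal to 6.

The integers in [4969, 5363] that have at least one digit equal to 6: 4969, 4976, 4986, 4996, 5006, 5016, …, 5362, 5363.
71 qualify.

71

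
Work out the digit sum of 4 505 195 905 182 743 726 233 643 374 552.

4+5+0+5+1+9+5+9+0+5+1+8+2+7+4+3+7+2+6+2+3+3+6+4+3+3+7+4+5+5+2 = 130

130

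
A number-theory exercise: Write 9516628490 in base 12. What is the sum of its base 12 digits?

9516628490 in base 12 is 1A171241A2.
Digit sum: 1+10+1+7+1+2+4+1+10+2 = 39.

39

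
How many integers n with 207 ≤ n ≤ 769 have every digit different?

411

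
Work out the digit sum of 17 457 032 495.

47

1+7+4+5+7+0+3+2+4+9+5 = 47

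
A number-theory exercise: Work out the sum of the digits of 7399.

7+3+9+9 = 28

28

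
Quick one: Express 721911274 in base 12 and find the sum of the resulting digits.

721911274 in base 12 is 18192488A.
Digit sum: 1+8+1+9+2+4+8+8+10 = 51.

51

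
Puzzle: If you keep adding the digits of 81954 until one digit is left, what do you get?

9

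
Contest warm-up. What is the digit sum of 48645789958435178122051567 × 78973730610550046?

194

48645789958435178122051567 × 78973730610550046 = 3841739511514860276341743588771687846222082
Sum of its 43 digits: 194.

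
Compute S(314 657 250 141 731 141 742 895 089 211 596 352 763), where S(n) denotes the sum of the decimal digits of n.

158

3+1+4+6+5+7+2+5+0+1+4+1+7+3+1+1+4+1+7+4+2+8+9+5+0+8+9+2+1+1+5+9+6+3+5+2+7+6+3 = 158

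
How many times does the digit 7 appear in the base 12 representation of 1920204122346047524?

2

1920204122346047524 in base 12 is A476B80730B035604.
The digit 7 appears 2 times.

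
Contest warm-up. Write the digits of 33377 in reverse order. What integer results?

77333

Reversing 33377 gives 77333.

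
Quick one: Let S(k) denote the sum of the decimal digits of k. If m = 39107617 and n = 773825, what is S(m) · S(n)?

S(39107617) = 3+9+1+0+7+6+1+7 = 34.
S(773825) = 7+7+3+8+2+5 = 32.
34 · 32 = 1088.

1088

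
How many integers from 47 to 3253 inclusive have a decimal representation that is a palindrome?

118

The integers in [47, 3253] that have a decimal representation that is a palindrome: 55, 66, 77, 88, 99, 101, …, 3113, 3223.
118 qualify.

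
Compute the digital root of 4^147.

1

The digital root of n equals n mod 9 (or 9 when 9 | n), so we need 4^147 mod 9.
4^147 ≡ 1 (mod 9), so the digital root is 1.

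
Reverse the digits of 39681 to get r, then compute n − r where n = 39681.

Reverse of 39681 is 18693.
39681 − 18693 = 20988

20988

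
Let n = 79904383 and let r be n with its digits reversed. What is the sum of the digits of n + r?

Reversal of 79904383 is 38340997; 79904383 + 38340997 = 118245380.
Digit sum of 118245380: 1+1+8+2+4+5+3+8+0 = 32.

32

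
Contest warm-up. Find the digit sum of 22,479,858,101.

47

2+2+4+7+9+8+5+8+1+0+1 = 47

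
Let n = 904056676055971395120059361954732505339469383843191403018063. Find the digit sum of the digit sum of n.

10

First digit sum: 253.
2+5+3 = 10.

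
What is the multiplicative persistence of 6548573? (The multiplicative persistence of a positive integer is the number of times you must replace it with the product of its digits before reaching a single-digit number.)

2

6548573 → 100800 → 0 (2 steps)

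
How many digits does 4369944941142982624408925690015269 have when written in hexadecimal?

28

4369944941142982624408925690015269 in base 16 is D77475A53CD71416126035AE2E25, which has 28 digits.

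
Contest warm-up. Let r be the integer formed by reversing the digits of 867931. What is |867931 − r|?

Reverse of 867931 is 139768.
|867931 − 139768| = 728163

728163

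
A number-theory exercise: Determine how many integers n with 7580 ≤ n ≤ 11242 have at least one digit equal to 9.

1752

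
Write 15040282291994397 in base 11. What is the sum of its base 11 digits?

87

15040282291994397 in base 11 is 366732A999531329.
Digit sum: 3+6+6+7+3+2+10+9+9+9+5+3+1+3+2+9 = 87.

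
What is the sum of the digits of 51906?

5+1+9+0+6 = 21

21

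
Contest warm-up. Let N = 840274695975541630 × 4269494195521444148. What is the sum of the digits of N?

155

840274695975541630 × 4269494195521444148 = 3587547937111121174194763184093881240
Sum of its 37 digits: 155.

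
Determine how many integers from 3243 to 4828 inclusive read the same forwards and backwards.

The integers in [3243, 4828] that read the same forwards and backwards: 3333, 3443, 3553, 3663, 3773, 3883, …, 4664, 4774.
15 qualify.

15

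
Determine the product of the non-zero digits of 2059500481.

2×5×9×5×4×8×1 = 14400

14400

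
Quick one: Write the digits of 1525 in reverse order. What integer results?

5251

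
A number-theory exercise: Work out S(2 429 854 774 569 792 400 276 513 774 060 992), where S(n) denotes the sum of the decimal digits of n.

2+4+2+9+8+5+4+7+7+4+5+6+9+7+9+2+4+0+0+2+7+6+5+1+3+7+7+4+0+6+0+9+9+2 = 162

162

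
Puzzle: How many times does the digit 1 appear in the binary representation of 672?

672 in base 2 is 1010100000.
The digit 1 appears 3 times.

3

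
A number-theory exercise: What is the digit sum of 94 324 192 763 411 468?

9+4+3+2+4+1+9+2+7+6+3+4+1+1+4+6+8 = 74

74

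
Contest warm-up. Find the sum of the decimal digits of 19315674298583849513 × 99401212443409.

140

19315674298583849513 × 99401212443409 = 1920001444441228350278575884709817
Sum of its 34 digits: 140.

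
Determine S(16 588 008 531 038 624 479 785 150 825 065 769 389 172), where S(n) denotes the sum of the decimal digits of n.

1+6+5+8+8+0+0+8+5+3+1+0+3+8+6+2+4+4+7+9+7+8+5+1+5+0+8+2+5+0+6+5+7+6+9+3+8+9+1+7+2 = 192

192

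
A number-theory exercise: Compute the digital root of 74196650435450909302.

1

7+4+1+9+6+6+5+0+4+3+5+4+5+0+9+0+9+3+0+2 = 82
8+2 = 10
1+0 = 1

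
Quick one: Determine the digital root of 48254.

5

4+8+2+5+4 = 23
2+3 = 5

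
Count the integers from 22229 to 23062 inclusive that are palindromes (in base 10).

8

The integers in [22229, 23062] that are palindromes (in base 10): 22322, 22422, 22522, 22622, 22722, 22822, 22922, 23032.
8 qualify.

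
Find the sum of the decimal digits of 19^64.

19^64 = 6921981926137087576636956665404142898527372227760574567236831247644037253481253121
Sum of its 82 digits: 370.

370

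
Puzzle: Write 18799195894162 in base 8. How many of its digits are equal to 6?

18799195894162 in base 8 is 421440731130622.
The digit 6 appears 1 time.

1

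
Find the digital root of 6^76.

9

The digital root of n equals n mod 9 (or 9 when 9 | n), so we need 6^76 mod 9.
6^76 ≡ 0 (mod 9), so the digital root is 9.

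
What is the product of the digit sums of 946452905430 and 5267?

1020

S(946452905430) = 9+4+6+4+5+2+9+0+5+4+3+0 = 51.
S(5267) = 5+2+6+7 = 20.
51 · 20 = 1020.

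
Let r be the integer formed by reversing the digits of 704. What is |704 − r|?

297

Reverse of 704 is 407.
|704 − 407| = 297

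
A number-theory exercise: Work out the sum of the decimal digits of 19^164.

901

19^164 = 519505986227533122395248392988286500575252194082801279728692779929495781114277396136194446051622132054760018811243018942399204440572980969561737703534807394884260146537331201533499630602758070400236079600991121
Sum of its 210 digits: 901.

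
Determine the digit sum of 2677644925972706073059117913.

129

2+6+7+7+6+4+4+9+2+5+9+7+2+7+0+6+0+7+3+0+5+9+1+1+7+9+1+3 = 129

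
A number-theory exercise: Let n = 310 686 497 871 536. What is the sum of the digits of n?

74

3+1+0+6+8+6+4+9+7+8+7+1+5+3+6 = 74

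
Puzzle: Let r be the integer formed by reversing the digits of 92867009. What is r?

Reversing 92867009 gives 90076829.

90076829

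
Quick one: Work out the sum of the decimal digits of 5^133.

401

5^133 = 918354961579912115600575419704879435795832466228193376178712270530013483949005603790283203125
Sum of its 93 digits: 401.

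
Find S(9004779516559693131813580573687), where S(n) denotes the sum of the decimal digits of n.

151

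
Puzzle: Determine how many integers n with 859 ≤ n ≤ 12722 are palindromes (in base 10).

The integers in [859, 12722] that are palindromes (in base 10): 868, 878, 888, 898, 909, 919, …, 12621, 12721.
132 qualify.

132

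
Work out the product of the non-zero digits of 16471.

168

1×6×4×7×1 = 168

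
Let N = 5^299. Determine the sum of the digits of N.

938

5^299 = 98181869305954531061915439099725512859504310249988991302230982343742105094434317129201957680746639045543671431302637570263358372208494378056150296482179269045062109289197238570778836219687946140766143798828125
Sum of its 209 digits: 938.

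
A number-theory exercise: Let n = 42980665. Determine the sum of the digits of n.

4+2+9+8+0+6+6+5 = 40

40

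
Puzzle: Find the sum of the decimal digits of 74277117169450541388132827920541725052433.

165

7+4+2+7+7+1+1+7+1+6+9+4+5+0+5+4+1+3+8+8+1+3+2+8+2+7+9+2+0+5+4+1+7+2+5+0+5+2+4+3+3 = 165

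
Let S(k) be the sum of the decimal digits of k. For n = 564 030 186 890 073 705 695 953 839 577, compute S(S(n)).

13

First digit sum: 148.
1+4+8 = 13.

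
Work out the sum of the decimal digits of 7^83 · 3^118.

594

7^83 · 3^118 = 2776165661448202692857305116821915760863302549677739180197705858614323257931376426911959417682188219543950660841534569939417727
Sum of its 127 digits: 594.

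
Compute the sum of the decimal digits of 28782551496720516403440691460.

119

2+8+7+8+2+5+5+1+4+9+6+7+2+0+5+1+6+4+0+3+4+4+0+6+9+1+4+6+0 = 119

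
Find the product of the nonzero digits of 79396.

10206

7×9×3×9×6 = 10206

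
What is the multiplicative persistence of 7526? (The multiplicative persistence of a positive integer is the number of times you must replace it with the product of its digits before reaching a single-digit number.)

7526 → 420 → 0 (2 steps)

2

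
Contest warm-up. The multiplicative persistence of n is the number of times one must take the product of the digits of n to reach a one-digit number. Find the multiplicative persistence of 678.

678 → 336 → 54 → 20 → 0 (4 steps)

4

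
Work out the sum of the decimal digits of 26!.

81

26! = 403291461126605635584000000
Sum of its 27 digits: 81.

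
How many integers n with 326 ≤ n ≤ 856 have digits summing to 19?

The integers in [326, 856] that have digits summing to 19: 379, 388, 397, 469, 478, 487, …, 847, 856.
29 qualify.

29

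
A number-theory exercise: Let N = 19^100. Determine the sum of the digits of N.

595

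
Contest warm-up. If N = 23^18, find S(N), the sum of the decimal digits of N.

23^18 = 3244150909895248285300369
Sum of its 25 digits: 109.

109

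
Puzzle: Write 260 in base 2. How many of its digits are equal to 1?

2

260 in base 2 is 100000100.
The digit 1 appears 2 times.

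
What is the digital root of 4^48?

The digital root of n equals n mod 9 (or 9 when 9 | n), so we need 4^48 mod 9.
4^48 ≡ 1 (mod 9), so the digital root is 1.

1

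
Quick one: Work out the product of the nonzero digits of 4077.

4×7×7 = 196

196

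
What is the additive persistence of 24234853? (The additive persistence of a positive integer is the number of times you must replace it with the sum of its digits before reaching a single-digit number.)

2

24234853 → 31 → 4 (2 steps)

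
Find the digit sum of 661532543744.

50

6+6+1+5+3+2+5+4+3+7+4+4 = 50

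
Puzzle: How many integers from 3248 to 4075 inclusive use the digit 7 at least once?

241

The integers in [3248, 4075] that use the digit 7 at least once: 3257, 3267, 3270, 3271, 3272, 3273, …, 4074, 4075.
241 qualify.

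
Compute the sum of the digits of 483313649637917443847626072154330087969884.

4+8+3+3+1+3+6+4+9+6+3+7+9+1+7+4+4+3+8+4+7+6+2+6+0+7+2+1+5+4+3+3+0+0+8+7+9+6+9+8+8+4 = 202

202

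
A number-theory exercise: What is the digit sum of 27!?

108

27! = 10888869450418352160768000000
Sum of its 29 digits: 108.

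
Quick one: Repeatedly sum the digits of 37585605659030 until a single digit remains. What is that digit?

8

3+7+5+8+5+6+0+5+6+5+9+0+3+0 = 62
6+2 = 8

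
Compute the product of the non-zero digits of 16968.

1×6×9×6×8 = 2592

2592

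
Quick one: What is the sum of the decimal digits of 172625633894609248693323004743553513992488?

1+7+2+6+2+5+6+3+3+8+9+4+6+0+9+2+4+8+6+9+3+3+2+3+0+0+4+7+4+3+5+5+3+5+1+3+9+9+2+4+8+8 = 191

191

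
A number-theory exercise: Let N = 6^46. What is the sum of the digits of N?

6^46 = 623673825204293256669089197883129856
Sum of its 36 digits: 180.

180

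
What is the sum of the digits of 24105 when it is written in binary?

24105 in base 2 is 101111000101001.
Digit sum: 1+0+1+1+1+1+0+0+0+1+0+1+0+0+1 = 8.

8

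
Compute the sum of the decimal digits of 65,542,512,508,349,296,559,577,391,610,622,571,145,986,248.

204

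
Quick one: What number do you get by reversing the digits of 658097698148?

841896790856

Reversing 658097698148 gives 841896790856.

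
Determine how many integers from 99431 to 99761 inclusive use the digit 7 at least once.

116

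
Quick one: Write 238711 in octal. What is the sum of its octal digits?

25

238711 in base 8 is 722167.
Digit sum: 7+2+2+1+6+7 = 25.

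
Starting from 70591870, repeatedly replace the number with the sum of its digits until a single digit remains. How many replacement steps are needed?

70591870 → 37 → 10 → 1 (3 steps)

3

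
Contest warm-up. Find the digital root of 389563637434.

3+8+9+5+6+3+6+3+7+4+3+4 = 61
6+1 = 7
(Equivalently, 389563637434 mod 9 = 7.)

7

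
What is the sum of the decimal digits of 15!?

15! = 1307674368000
Sum of its 13 digits: 45.

45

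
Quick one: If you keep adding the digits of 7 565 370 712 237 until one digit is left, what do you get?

1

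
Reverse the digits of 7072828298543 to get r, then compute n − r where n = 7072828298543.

3613900015836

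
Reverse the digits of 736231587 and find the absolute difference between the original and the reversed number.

48901050

Reverse of 736231587 is 785132637.
|736231587 − 785132637| = 48901050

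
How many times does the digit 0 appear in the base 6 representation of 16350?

2

16350 in base 6 is 203410.
The digit 0 appears 2 times.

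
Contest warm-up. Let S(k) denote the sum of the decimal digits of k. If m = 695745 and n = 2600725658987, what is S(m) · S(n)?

2340

S(695745) = 6+9+5+7+4+5 = 36.
S(2600725658987) = 2+6+0+0+7+2+5+6+5+8+9+8+7 = 65.
36 · 65 = 2340.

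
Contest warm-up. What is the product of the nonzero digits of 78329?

3024

7×8×3×2×9 = 3024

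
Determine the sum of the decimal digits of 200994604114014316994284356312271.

121

2+0+0+9+9+4+6+0+4+1+1+4+0+1+4+3+1+6+9+9+4+2+8+4+3+5+6+3+1+2+2+7+1 = 121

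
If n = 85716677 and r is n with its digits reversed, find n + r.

Reverse of 85716677 is 77661758.
85716677 + 77661758 = 163378435

163378435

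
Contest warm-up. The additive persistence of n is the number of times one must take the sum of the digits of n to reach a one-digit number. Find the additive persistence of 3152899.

3

3152899 → 37 → 10 → 1 (3 steps)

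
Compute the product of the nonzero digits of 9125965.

9×1×2×5×9×6×5 = 24300

24300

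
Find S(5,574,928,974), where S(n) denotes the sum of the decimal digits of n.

5+5+7+4+9+2+8+9+7+4 = 60

60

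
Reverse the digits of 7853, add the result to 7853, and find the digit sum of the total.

10

Reversal of 7853 is 3587; 7853 + 3587 = 11440.
Digit sum of 11440: 1+1+4+4+0 = 10.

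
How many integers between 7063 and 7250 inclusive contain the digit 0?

71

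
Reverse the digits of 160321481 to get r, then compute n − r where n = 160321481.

Reverse of 160321481 is 184123061.
160321481 − 184123061 = -23801580

-23801580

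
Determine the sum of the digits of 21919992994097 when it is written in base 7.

53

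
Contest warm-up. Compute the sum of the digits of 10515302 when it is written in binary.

11

10515302 in base 2 is 101000000111001101100110.
Digit sum: 1+0+1+0+0+0+0+0+0+1+1+1+0+0+1+1+0+1+1+0+0+1+1+0 = 11.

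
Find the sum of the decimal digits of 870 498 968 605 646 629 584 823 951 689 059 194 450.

208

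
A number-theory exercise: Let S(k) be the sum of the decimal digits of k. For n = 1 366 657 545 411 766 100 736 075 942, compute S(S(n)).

First digit sum: 117.
1+1+7 = 9.

9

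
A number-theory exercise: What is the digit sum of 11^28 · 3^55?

225

11^28 · 3^55 = 25157309573454423791110263997439545021007253081409259067
Sum of its 56 digits: 225.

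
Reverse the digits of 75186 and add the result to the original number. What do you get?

143343

Reverse of 75186 is 68157.
75186 + 68157 = 143343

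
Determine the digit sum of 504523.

19

5+0+4+5+2+3 = 19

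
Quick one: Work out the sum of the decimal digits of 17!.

17! = 355687428096000
Sum of its 15 digits: 63.

63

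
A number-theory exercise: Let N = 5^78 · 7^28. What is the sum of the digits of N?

5^78 · 7^28 = 1521967780260894604316544690865228178257295699182805037708021700382232666015625
Sum of its 79 digits: 340.

340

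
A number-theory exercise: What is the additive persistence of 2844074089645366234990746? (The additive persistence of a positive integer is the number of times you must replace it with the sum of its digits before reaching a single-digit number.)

2844074089645366234990746 → 120 → 3 (2 steps)

2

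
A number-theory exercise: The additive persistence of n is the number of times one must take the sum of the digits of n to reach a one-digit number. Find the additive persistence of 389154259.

3

389154259 → 46 → 10 → 1 (3 steps)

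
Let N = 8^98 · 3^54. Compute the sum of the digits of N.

522

8^98 · 3^54 = 1850829785774707826659351274646410980574491476666664915310465692474625070268615392254614175603171772333503803293696
Sum of its 115 digits: 522.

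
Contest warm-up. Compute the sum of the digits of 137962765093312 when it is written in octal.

137962765093312 in base 8 is 3727476546604700.
Digit sum: 3+7+2+7+4+7+6+5+4+6+6+0+4+7+0+0 = 68.

68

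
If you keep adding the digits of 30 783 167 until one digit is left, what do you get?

3+0+7+8+3+1+6+7 = 35
3+5 = 8

8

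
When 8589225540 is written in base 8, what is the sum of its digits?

8589225540 in base 8 is 77775227104.
Digit sum: 7+7+7+7+5+2+2+7+1+0+4 = 49.

49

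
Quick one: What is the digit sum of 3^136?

288

3^136 = 77355401014542844188348446843727534965514746256921793516785161121
Sum of its 65 digits: 288.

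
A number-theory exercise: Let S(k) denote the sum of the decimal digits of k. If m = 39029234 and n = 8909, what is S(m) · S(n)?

832

S(39029234) = 3+9+0+2+9+2+3+4 = 32.
S(8909) = 8+9+0+9 = 26.
32 · 26 = 832.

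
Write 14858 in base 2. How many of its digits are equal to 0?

14858 in base 2 is 11101000001010.
The digit 0 appears 8 times.

8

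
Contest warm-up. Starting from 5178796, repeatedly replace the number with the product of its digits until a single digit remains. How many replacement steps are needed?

2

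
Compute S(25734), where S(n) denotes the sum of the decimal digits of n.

21

2+5+7+3+4 = 21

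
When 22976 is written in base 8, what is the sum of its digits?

22976 in base 8 is 54700.
Digit sum: 5+4+7+0+0 = 16.

16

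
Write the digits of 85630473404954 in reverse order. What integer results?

45940437403658

Reversing 85630473404954 gives 45940437403658.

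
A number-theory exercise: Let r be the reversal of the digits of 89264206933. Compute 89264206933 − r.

55303960635

Reverse of 89264206933 is 33960246298.
89264206933 − 33960246298 = 55303960635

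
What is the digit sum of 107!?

107! = 12265202031961379393517517010387338887131568154382945052653251412013535324922144249034658613287059061933743916719318560380966506520420000368175349760000000000000000000000000
Sum of its 173 digits: 594.

594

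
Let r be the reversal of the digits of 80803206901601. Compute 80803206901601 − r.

70192246670793

Reverse of 80803206901601 is 10610960230808.
80803206901601 − 10610960230808 = 70192246670793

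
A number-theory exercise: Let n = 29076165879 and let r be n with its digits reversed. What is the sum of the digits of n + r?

48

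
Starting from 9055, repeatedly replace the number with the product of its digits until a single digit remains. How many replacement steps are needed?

9055 → 0 (1 step)

1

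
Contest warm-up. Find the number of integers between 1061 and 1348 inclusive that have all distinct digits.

104

The integers in [1061, 1348] that have all distinct digits: 1062, 1063, 1064, 1065, 1067, 1068, …, 1347, 1348.
104 qualify.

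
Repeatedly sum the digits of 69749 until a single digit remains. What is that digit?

8

6+9+7+4+9 = 35
3+5 = 8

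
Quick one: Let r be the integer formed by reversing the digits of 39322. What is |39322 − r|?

16929

Reverse of 39322 is 22393.
|39322 − 22393| = 16929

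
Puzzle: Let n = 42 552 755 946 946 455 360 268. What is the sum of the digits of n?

4+2+5+5+2+7+5+5+9+4+6+9+4+6+4+5+5+3+6+0+2+6+8 = 112

112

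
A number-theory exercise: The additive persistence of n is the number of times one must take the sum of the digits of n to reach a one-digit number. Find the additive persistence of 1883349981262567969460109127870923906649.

4

1883349981262567969460109127870923906649 → 199 → 19 → 10 → 1 (4 steps)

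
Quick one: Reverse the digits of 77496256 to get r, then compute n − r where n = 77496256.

12226779

Reverse of 77496256 is 65269477.
77496256 − 65269477 = 12226779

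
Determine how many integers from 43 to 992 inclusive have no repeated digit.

The integers in [43, 992] that have no repeated digit: 43, 45, 46, 47, 48, 49, …, 986, 987.
699 qualify.

699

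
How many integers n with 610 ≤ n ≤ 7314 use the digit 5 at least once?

2488

The integers in [610, 7314] that use the digit 5 at least once: 615, 625, 635, 645, 650, 651, …, 7295, 7305.
2488 qualify.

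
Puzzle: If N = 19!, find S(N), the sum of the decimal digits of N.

19! = 121645100408832000
Sum of its 18 digits: 45.

45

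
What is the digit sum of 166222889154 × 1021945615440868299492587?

166222889154 × 1021945615440868299492587 = 169870752756843762188068763345701398
Sum of its 36 digits: 180.

180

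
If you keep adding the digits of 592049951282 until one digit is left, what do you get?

2

5+9+2+0+4+9+9+5+1+2+8+2 = 56
5+6 = 11
1+1 = 2
(Equivalently, 592049951282 mod 9 = 2.)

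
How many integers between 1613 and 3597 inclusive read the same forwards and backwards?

20

The integers in [1613, 3597] that read the same forwards and backwards: 1661, 1771, 1881, 1991, 2002, 2112, …, 3443, 3553.
20 qualify.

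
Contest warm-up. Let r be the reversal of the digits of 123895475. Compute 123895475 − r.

-450702846

Reverse of 123895475 is 574598321.
123895475 − 574598321 = -450702846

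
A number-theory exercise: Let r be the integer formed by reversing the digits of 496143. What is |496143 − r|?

Reverse of 496143 is 341694.
|496143 − 341694| = 154449

154449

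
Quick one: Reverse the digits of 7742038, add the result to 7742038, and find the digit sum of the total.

Reversal of 7742038 is 8302477; 7742038 + 8302477 = 16044515.
Digit sum of 16044515: 1+6+0+4+4+5+1+5 = 26.

26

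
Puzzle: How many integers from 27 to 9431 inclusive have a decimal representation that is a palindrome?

The integers in [27, 9431] that have a decimal representation that is a palindrome: 33, 44, 55, 66, 77, 88, …, 9229, 9339.
181 qualify.

181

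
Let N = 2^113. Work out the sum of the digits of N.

2^113 = 10384593717069655257060992658440192
Sum of its 35 digits: 158.

158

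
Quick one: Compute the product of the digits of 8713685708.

8×7×1×3×6×8×5×7×0×8 = 0

0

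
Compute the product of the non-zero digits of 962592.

9×6×2×5×9×2 = 9720

9720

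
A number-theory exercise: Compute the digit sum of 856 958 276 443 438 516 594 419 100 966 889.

8+5+6+9+5+8+2+7+6+4+4+3+4+3+8+5+1+6+5+9+4+4+1+9+1+0+0+9+6+6+8+8+9 = 173

173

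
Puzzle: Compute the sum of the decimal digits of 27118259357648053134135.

93

2+7+1+1+8+2+5+9+3+5+7+6+4+8+0+5+3+1+3+4+1+3+5 = 93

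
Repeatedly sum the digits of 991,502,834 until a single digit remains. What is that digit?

5

9+9+1+5+0+2+8+3+4 = 41
4+1 = 5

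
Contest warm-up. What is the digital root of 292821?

2+9+2+8+2+1 = 24
2+4 = 6

6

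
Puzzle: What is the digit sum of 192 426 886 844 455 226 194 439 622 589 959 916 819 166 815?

232

1+9+2+4+2+6+8+8+6+8+4+4+4+5+5+2+2+6+1+9+4+4+3+9+6+2+2+5+8+9+9+5+9+9+1+6+8+1+9+1+6+6+8+1+5 = 232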